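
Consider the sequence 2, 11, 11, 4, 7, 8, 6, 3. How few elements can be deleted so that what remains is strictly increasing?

4

Fewest deletions = n − (longest strictly increasing subsequence).
i:      1  2  3  4  5  6  7  8
a[i]:   2 11 11  4  7  8  6  3
dp:     1  2  2  2  3  4  3  2
max dp = 4, so deletions = 8 − 4 = 4.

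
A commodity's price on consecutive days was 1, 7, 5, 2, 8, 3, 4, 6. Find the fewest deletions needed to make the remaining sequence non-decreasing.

3

Fewest deletions = n − (longest non-decreasing subsequence).
Patience tails:
1 → extends → [1]
7 → extends → [1, 7]
5 → replaces 7 → [1, 5]
2 → replaces 5 → [1, 2]
8 → extends → [1, 2, 8]
3 → replaces 8 → [1, 2, 3]
4 → extends → [1, 2, 3, 4]
6 → extends → [1, 2, 3, 4, 6]
Longest non-decreasing subsequence has length 5, so deletions = 8 − 5 = 3.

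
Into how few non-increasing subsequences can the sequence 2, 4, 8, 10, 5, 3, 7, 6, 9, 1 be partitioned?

5

Place each on the leftmost legal pile:
2 → new pile 1 (tops now [2])
4 → new pile 2 (tops now [2, 4])
8 → new pile 3 (tops now [2, 4, 8])
10 → new pile 4 (tops now [2, 4, 8, 10])
5 → pile 3 (tops now [2, 4, 5, 10])
3 → pile 2 (tops now [2, 3, 5, 10])
7 → pile 4 (tops now [2, 3, 5, 7])
6 → pile 4 (tops now [2, 3, 5, 6])
9 → new pile 5 (tops now [2, 3, 5, 6, 9])
1 → pile 1 (tops now [1, 3, 5, 6, 9])
Five piles.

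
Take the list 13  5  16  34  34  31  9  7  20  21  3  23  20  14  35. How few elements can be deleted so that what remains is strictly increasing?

Fewest deletions = n − (longest strictly increasing subsequence).
Patience tails:
13 → extends → [13]
5 → replaces 13 → [5]
16 → extends → [5, 16]
34 → extends → [5, 16, 34]
34 → already a tail → [5, 16, 34]
31 → replaces 34 → [5, 16, 31]
9 → replaces 16 → [5, 9, 31]
7 → replaces 9 → [5, 7, 31]
20 → replaces 31 → [5, 7, 20]
21 → extends → [5, 7, 20, 21]
3 → replaces 5 → [3, 7, 20, 21]
23 → extends → [3, 7, 20, 21, 23]
20 → already a tail → [3, 7, 20, 21, 23]
14 → replaces 20 → [3, 7, 14, 21, 23]
35 → extends → [3, 7, 14, 21, 23, 35]
Longest strictly increasing subsequence has length 6, so deletions = 15 − 6 = 9.

9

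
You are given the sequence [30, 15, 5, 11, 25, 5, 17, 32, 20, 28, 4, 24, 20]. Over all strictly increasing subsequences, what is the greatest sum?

Let S[i] be the best sum of a strictly increasing subsequence ending at i:
i:      1  2  3  4  5  6  7  8  9 10 11 12 13
a[i]:  30 15  5 11 25  5 17 32 20 28  4 24 20
S:     30 15  5 16 41  5 33 73 53 81  4 77 53
Maximum is 81 (e.g. 5 + 11 + 17 + 20 + 28).

81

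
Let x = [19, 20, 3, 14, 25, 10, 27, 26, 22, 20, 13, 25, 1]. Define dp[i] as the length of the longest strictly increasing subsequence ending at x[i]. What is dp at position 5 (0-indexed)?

2

dp[i] = 1 + max{dp[j] : j<i, x[j]<x[i]} (or 1 if no such j):
i:      0  1  2  3  4  5  6  7  8  9 10 11 12
x[i]:  19 20  3 14 25 10 27 26 22 20 13 25  1
dp:     1  2  1  2  3  2  4  4  3  3  3  4  1
At index 5 the value is 2.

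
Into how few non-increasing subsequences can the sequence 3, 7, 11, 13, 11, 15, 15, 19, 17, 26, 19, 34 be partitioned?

8

The minimum number of non-increasing subsequences covering a sequence equals the length of its longest strictly increasing subsequence.
LIS length is 8 (e.g. 3, 7, 11, 13, 15, 19, 26, 34), so 8 piles are needed.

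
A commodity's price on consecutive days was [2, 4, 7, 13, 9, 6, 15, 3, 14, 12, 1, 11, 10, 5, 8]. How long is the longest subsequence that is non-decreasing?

5

Let dp[i] be the length of the longest such subsequence ending at index i:
i:      1  2  3  4  5  6  7  8  9 10 11 12 13 14 15
a[i]:   2  4  7 13  9  6 15  3 14 12  1 11 10  5  8
dp:     1  2  3  4  4  3  5  2  5  5  1  5  5  3  4
Maximum dp value is 5.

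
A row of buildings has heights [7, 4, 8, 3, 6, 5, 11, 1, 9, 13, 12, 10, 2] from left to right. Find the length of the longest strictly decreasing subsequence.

4

Let dp[i] be the longest strictly decreasing subsequence ending at i:
i:      1  2  3  4  5  6  7  8  9 10 11 12 13
a[i]:   7  4  8  3  6  5 11  1  9 13 12 10  2
dp:     1  2  1  3  2  3  1  4  2  1  2  3  4
Maximum is 4.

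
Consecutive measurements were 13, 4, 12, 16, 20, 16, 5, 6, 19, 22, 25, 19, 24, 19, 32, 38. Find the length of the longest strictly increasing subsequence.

8

Track the smallest tail for each achievable length (strict):
13 → extends → [13]
4 → replaces 13 → [4]
12 → extends → [4, 12]
16 → extends → [4, 12, 16]
20 → extends → [4, 12, 16, 20]
16 → already a tail → [4, 12, 16, 20]
5 → replaces 12 → [4, 5, 16, 20]
6 → replaces 16 → [4, 5, 6, 20]
19 → replaces 20 → [4, 5, 6, 19]
22 → extends → [4, 5, 6, 19, 22]
25 → extends → [4, 5, 6, 19, 22, 25]
19 → already a tail → [4, 5, 6, 19, 22, 25]
24 → replaces 25 → [4, 5, 6, 19, 22, 24]
19 → already a tail → [4, 5, 6, 19, 22, 24]
32 → extends → [4, 5, 6, 19, 22, 24, 32]
38 → extends → [4, 5, 6, 19, 22, 24, 32, 38]
Eight tails, so the longest strictly increasing subsequence has length 8 (e.g. 4, 12, 16, 20, 22, 25, 32, 38).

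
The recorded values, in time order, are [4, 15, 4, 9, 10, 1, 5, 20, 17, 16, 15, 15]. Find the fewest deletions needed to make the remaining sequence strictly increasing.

Fewest deletions = n − (longest strictly increasing subsequence).
Patience tails:
4 → extends → [4]
15 → extends → [4, 15]
4 → already a tail → [4, 15]
9 → replaces 15 → [4, 9]
10 → extends → [4, 9, 10]
1 → replaces 4 → [1, 9, 10]
5 → replaces 9 → [1, 5, 10]
20 → extends → [1, 5, 10, 20]
17 → replaces 20 → [1, 5, 10, 17]
16 → replaces 17 → [1, 5, 10, 16]
15 → replaces 16 → [1, 5, 10, 15]
15 → already a tail → [1, 5, 10, 15]
Longest strictly increasing subsequence has length 4, so deletions = 12 − 4 = 8.

8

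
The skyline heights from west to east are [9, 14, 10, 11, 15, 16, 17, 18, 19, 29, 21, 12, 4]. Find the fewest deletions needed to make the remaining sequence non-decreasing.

4

Fewest deletions = n − (longest non-decreasing subsequence).
i:      1  2  3  4  5  6  7  8  9 10 11 12 13
a[i]:   9 14 10 11 15 16 17 18 19 29 21 12  4
dp:     1  2  2  3  4  5  6  7  8  9  9  4  1
max dp = 9, so deletions = 13 − 9 = 4.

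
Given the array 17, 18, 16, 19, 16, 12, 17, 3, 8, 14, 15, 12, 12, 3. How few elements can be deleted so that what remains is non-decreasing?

10

Fewest deletions = n − (longest non-decreasing subsequence).
i:      1  2  3  4  5  6  7  8  9 10 11 12 13 14
a[i]:  17 18 16 19 16 12 17  3  8 14 15 12 12  3
dp:     1  2  1  3  2  1  3  1  2  3  4  3  4  2
max dp = 4, so deletions = 14 − 4 = 10.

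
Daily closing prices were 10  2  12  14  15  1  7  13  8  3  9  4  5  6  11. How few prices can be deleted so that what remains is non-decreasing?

9

Fewest deletions = n − (longest non-decreasing subsequence).
Patience tails:
10 → extends → [10]
2 → replaces 10 → [2]
12 → extends → [2, 12]
14 → extends → [2, 12, 14]
15 → extends → [2, 12, 14, 15]
1 → replaces 2 → [1, 12, 14, 15]
7 → replaces 12 → [1, 7, 14, 15]
13 → replaces 14 → [1, 7, 13, 15]
8 → replaces 13 → [1, 7, 8, 15]
3 → replaces 7 → [1, 3, 8, 15]
9 → replaces 15 → [1, 3, 8, 9]
4 → replaces 8 → [1, 3, 4, 9]
5 → replaces 9 → [1, 3, 4, 5]
6 → extends → [1, 3, 4, 5, 6]
11 → extends → [1, 3, 4, 5, 6, 11]
Longest non-decreasing subsequence has length 6, so deletions = 15 − 6 = 9.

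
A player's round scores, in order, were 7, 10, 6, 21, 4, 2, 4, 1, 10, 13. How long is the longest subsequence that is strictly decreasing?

5

Let dp[i] be the longest strictly decreasing subsequence ending at i:
i:      1  2  3  4  5  6  7  8  9 10
a[i]:   7 10  6 21  4  2  4  1 10 13
dp:     1  1  2  1  3  4  3  5  2  2
Maximum is 5.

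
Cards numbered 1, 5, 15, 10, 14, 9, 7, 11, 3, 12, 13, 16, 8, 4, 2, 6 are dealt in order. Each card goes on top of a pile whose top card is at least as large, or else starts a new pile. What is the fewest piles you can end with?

Place each on the leftmost legal pile:
1 → new pile 1 (tops now [1])
5 → new pile 2 (tops now [1, 5])
15 → new pile 3 (tops now [1, 5, 15])
10 → pile 3 (tops now [1, 5, 10])
14 → new pile 4 (tops now [1, 5, 10, 14])
9 → pile 3 (tops now [1, 5, 9, 14])
7 → pile 3 (tops now [1, 5, 7, 14])
11 → pile 4 (tops now [1, 5, 7, 11])
3 → pile 2 (tops now [1, 3, 7, 11])
12 → new pile 5 (tops now [1, 3, 7, 11, 12])
13 → new pile 6 (tops now [1, 3, 7, 11, 12, 13])
16 → new pile 7 (tops now [1, 3, 7, 11, 12, 13, 16])
8 → pile 4 (tops now [1, 3, 7, 8, 12, 13, 16])
4 → pile 3 (tops now [1, 3, 4, 8, 12, 13, 16])
2 → pile 2 (tops now [1, 2, 4, 8, 12, 13, 16])
6 → pile 4 (tops now [1, 2, 4, 6, 12, 13, 16])
Seven piles.

7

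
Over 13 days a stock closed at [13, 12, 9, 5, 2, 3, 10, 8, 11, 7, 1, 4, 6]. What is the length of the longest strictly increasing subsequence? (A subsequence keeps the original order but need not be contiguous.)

Track the smallest tail for each achievable length (strict):
13 → extends → [13]
12 → replaces 13 → [12]
9 → replaces 12 → [9]
5 → replaces 9 → [5]
2 → replaces 5 → [2]
3 → extends → [2, 3]
10 → extends → [2, 3, 10]
8 → replaces 10 → [2, 3, 8]
11 → extends → [2, 3, 8, 11]
7 → replaces 8 → [2, 3, 7, 11]
1 → replaces 2 → [1, 3, 7, 11]
4 → replaces 7 → [1, 3, 4, 11]
6 → replaces 11 → [1, 3, 4, 6]
Four tails, so the longest strictly increasing subsequence has length 4 (e.g. 2, 3, 10, 11).

4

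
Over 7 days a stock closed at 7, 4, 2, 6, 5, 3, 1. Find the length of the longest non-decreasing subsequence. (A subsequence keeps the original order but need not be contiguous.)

2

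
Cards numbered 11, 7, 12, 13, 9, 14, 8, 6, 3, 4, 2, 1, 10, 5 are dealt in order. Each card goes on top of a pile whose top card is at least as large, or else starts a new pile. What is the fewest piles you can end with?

The minimum number of non-increasing subsequences covering a sequence equals the length of its longest strictly increasing subsequence.
LIS length is 4 (e.g. 11, 12, 13, 14), so 4 piles are needed.

4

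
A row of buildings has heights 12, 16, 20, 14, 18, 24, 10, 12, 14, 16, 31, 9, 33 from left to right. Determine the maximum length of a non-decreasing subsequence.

Track the smallest tail for each achievable length (allowing ties):
12 → extends → [12]
16 → extends → [12, 16]
20 → extends → [12, 16, 20]
14 → replaces 16 → [12, 14, 20]
18 → replaces 20 → [12, 14, 18]
24 → extends → [12, 14, 18, 24]
10 → replaces 12 → [10, 14, 18, 24]
12 → replaces 14 → [10, 12, 18, 24]
14 → replaces 18 → [10, 12, 14, 24]
16 → replaces 24 → [10, 12, 14, 16]
31 → extends → [10, 12, 14, 16, 31]
9 → replaces 10 → [9, 12, 14, 16, 31]
33 → extends → [9, 12, 14, 16, 31, 33]
Six tails, so the longest non-decreasing subsequence has length 6 (e.g. 12, 16, 20, 24, 31, 33).

6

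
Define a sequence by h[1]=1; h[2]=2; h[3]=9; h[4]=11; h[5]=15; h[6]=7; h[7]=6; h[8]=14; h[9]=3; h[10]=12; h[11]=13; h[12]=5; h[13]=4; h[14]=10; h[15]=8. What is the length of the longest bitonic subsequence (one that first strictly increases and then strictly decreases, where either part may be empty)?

9

inc[i] = longest strictly increasing subsequence ending at i; dec[i] = longest strictly decreasing subsequence starting at i:
i:      1  2  3  4  5  6  7  8  9 10 11 12 13 14 15
h[i]:   1  2  9 11 15  7  6 14  3 12 13  5  4 10  8
inc:    1  2  3  4  5  3  3  5  3  5  6  4  4  5  5
dec:    1  1  5  5  5  4  3  4  1  3  3  2  1  2  1
Best peak at i=5 (value 15): inc=5, dec=5, length 5+5−1 = 9.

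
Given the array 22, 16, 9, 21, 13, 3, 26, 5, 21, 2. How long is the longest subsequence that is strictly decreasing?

5

Negate each value so 'decreasing' becomes 'increasing', then run patience tails on the negated sequence:
-22 → extends → [-22]
-16 → extends → [-22, -16]
-9 → extends → [-22, -16, -9]
-21 → replaces -16 → [-22, -21, -9]
-13 → replaces -9 → [-22, -21, -13]
-3 → extends → [-22, -21, -13, -3]
-26 → replaces -22 → [-26, -21, -13, -3]
-5 → replaces -3 → [-26, -21, -13, -5]
-21 → already a tail → [-26, -21, -13, -5]
-2 → extends → [-26, -21, -13, -5, -2]
Five tails, so the longest strictly decreasing subsequence of the original has length 5.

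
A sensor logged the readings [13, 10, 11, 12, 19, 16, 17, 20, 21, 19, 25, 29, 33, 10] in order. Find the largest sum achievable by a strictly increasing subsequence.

194

Let S[i] be the best sum of a strictly increasing subsequence ending at i:
i:       1   2   3   4   5   6   7   8   9  10  11  12  13  14
a[i]:   13  10  11  12  19  16  17  20  21  19  25  29  33  10
S:      13  10  21  33  52  49  66  86 107  85 132 161 194  10
Maximum is 194 (e.g. 10 + 11 + 12 + 16 + 17 + 20 + 21 + 25 + 29 + 33).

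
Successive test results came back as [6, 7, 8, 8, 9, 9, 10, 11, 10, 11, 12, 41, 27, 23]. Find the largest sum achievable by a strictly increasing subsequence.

104

Let S[i] be the best sum of a strictly increasing subsequence ending at i:
i:       1   2   3   4   5   6   7   8   9  10  11  12  13  14
a[i]:    6   7   8   8   9   9  10  11  10  11  12  41  27  23
S:       6  13  21  21  30  30  40  51  40  51  63 104  90  86
Maximum is 104 (e.g. 6 + 7 + 8 + 9 + 10 + 11 + 12 + 41).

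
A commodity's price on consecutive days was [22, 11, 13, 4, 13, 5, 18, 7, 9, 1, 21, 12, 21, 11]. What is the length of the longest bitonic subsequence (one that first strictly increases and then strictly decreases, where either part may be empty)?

inc[i] = longest strictly increasing subsequence ending at i; dec[i] = longest strictly decreasing subsequence starting at i:
i:      1  2  3  4  5  6  7  8  9 10 11 12 13 14
a[i]:  22 11 13  4 13  5 18  7  9  1 21 12 21 11
inc:    1  1  2  1  2  2  3  3  4  1  5  5  6  5
dec:    4  3  3  2  3  2  3  2  2  1  3  2  2  1
Best peak at i=11 (value 21): inc=5, dec=3, length 5+3−1 = 7.

7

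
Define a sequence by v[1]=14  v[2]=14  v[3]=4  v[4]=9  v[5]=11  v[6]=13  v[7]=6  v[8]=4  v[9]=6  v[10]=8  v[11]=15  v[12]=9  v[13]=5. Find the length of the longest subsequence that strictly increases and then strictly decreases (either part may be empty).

7

inc[i] = longest strictly increasing subsequence ending at i; dec[i] = longest strictly decreasing subsequence starting at i:
i:      1  2  3  4  5  6  7  8  9 10 11 12 13
v[i]:  14 14  4  9 11 13  6  4  6  8 15  9  5
inc:    1  1  1  2  3  4  2  1  2  3  5  4  2
dec:    4  4  1  3  3  3  2  1  2  2  3  2  1
Best peak at i=11 (value 15): inc=5, dec=3, length 5+3−1 = 7.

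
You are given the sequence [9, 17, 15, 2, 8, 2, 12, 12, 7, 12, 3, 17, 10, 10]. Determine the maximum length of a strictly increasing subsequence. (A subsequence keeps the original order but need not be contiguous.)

Let dp[i] be the length of the longest such subsequence ending at index i:
i:      1  2  3  4  5  6  7  8  9 10 11 12 13 14
a[i]:   9 17 15  2  8  2 12 12  7 12  3 17 10 10
dp:     1  2  2  1  2  1  3  3  2  3  2  4  3  3
Maximum dp value is 4.

4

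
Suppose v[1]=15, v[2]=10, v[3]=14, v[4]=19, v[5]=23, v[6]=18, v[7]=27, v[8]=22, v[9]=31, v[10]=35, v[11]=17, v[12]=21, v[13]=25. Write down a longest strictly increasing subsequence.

Patience tails give the LIS length; then backtrack through the dp parents:
15 → extends → [15]
10 → replaces 15 → [10]
14 → extends → [10, 14]
19 → extends → [10, 14, 19]
23 → extends → [10, 14, 19, 23]
18 → replaces 19 → [10, 14, 18, 23]
27 → extends → [10, 14, 18, 23, 27]
22 → replaces 23 → [10, 14, 18, 22, 27]
31 → extends → [10, 14, 18, 22, 27, 31]
35 → extends → [10, 14, 18, 22, 27, 31, 35]
17 → replaces 18 → [10, 14, 17, 22, 27, 31, 35]
21 → replaces 22 → [10, 14, 17, 21, 27, 31, 35]
25 → replaces 27 → [10, 14, 17, 21, 25, 31, 35]
Length 7; one witness is 10, 14, 19, 23, 27, 31, 35.

10, 14, 19, 23, 27, 31, 35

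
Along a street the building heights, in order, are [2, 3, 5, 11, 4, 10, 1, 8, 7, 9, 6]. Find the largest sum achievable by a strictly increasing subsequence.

27

Let S[i] be the best sum of a strictly increasing subsequence ending at i:
i:      1  2  3  4  5  6  7  8  9 10 11
a[i]:   2  3  5 11  4 10  1  8  7  9  6
S:      2  5 10 21  9 20  1 18 17 27 16
Maximum is 27 (e.g. 2 + 3 + 5 + 8 + 9).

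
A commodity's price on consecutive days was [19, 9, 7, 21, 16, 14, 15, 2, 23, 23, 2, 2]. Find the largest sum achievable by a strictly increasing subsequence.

63

Let S[i] be the best sum of a strictly increasing subsequence ending at i:
i:      1  2  3  4  5  6  7  8  9 10 11 12
a[i]:  19  9  7 21 16 14 15  2 23 23  2  2
S:     19  9  7 40 25 23 38  2 63 63  2  2
Maximum is 63 (e.g. 19 + 21 + 23).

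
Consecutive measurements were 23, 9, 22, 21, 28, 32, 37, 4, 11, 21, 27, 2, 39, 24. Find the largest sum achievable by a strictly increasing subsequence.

167

Let S[i] be the best sum of a strictly increasing subsequence ending at i:
i:       1   2   3   4   5   6   7   8   9  10  11  12  13  14
a[i]:   23   9  22  21  28  32  37   4  11  21  27   2  39  24
S:      23   9  31  30  59  91 128   4  20  41  68   2 167  65
Maximum is 167 (e.g. 9 + 22 + 28 + 32 + 37 + 39).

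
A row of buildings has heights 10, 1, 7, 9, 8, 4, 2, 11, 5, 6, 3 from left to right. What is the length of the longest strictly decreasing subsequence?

5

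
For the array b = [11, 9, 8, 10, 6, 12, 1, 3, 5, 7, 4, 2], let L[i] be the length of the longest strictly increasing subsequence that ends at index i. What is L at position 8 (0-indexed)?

dp[i] = 1 + max{dp[j] : j<i, b[j]<b[i]} (or 1 if no such j):
i:      0  1  2  3  4  5  6  7  8  9 10 11
b[i]:  11  9  8 10  6 12  1  3  5  7  4  2
dp:     1  1  1  2  1  3  1  2  3  4  3  2
At index 8 the value is 3.

3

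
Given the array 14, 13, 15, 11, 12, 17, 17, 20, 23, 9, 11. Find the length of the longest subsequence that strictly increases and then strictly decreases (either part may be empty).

6

inc[i] = longest strictly increasing subsequence ending at i; dec[i] = longest strictly decreasing subsequence starting at i:
i:      1  2  3  4  5  6  7  8  9 10 11
a[i]:  14 13 15 11 12 17 17 20 23  9 11
inc:    1  1  2  1  2  3  3  4  5  1  2
dec:    4  3  3  2  2  2  2  2  2  1  1
Best peak at i=9 (value 23): inc=5, dec=2, length 5+2−1 = 6.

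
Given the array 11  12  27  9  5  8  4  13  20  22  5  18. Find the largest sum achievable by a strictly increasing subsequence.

Let S[i] be the best sum of a strictly increasing subsequence ending at i:
i:      1  2  3  4  5  6  7  8  9 10 11 12
a[i]:  11 12 27  9  5  8  4 13 20 22  5 18
S:     11 23 50  9  5 13  4 36 56 78  9 54
Maximum is 78 (e.g. 11 + 12 + 13 + 20 + 22).

78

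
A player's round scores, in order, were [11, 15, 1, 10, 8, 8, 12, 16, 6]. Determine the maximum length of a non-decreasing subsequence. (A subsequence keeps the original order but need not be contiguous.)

Let dp[i] be the length of the longest such subsequence ending at index i:
i:      1  2  3  4  5  6  7  8  9
a[i]:  11 15  1 10  8  8 12 16  6
dp:     1  2  1  2  2  3  4  5  2
Maximum dp value is 5.

5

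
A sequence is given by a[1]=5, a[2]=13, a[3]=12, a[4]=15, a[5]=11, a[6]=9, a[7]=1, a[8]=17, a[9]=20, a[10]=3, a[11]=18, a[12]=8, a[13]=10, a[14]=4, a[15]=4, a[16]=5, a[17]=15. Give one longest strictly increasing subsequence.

Patience tails give the LIS length; then backtrack through the dp parents:
5 → extends → [5]
13 → extends → [5, 13]
12 → replaces 13 → [5, 12]
15 → extends → [5, 12, 15]
11 → replaces 12 → [5, 11, 15]
9 → replaces 11 → [5, 9, 15]
1 → replaces 5 → [1, 9, 15]
17 → extends → [1, 9, 15, 17]
20 → extends → [1, 9, 15, 17, 20]
3 → replaces 9 → [1, 3, 15, 17, 20]
18 → replaces 20 → [1, 3, 15, 17, 18]
8 → replaces 15 → [1, 3, 8, 17, 18]
10 → replaces 17 → [1, 3, 8, 10, 18]
4 → replaces 8 → [1, 3, 4, 10, 18]
4 → already a tail → [1, 3, 4, 10, 18]
5 → replaces 10 → [1, 3, 4, 5, 18]
15 → replaces 18 → [1, 3, 4, 5, 15]
Length 5; one witness is 5, 13, 15, 17, 20.

5, 13, 15, 17, 20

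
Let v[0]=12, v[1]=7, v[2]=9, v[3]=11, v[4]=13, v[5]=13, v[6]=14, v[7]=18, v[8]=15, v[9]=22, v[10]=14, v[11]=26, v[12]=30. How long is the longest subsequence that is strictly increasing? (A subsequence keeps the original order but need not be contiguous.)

Track the smallest tail for each achievable length (strict):
12 → extends → [12]
7 → replaces 12 → [7]
9 → extends → [7, 9]
11 → extends → [7, 9, 11]
13 → extends → [7, 9, 11, 13]
13 → already a tail → [7, 9, 11, 13]
14 → extends → [7, 9, 11, 13, 14]
18 → extends → [7, 9, 11, 13, 14, 18]
15 → replaces 18 → [7, 9, 11, 13, 14, 15]
22 → extends → [7, 9, 11, 13, 14, 15, 22]
14 → already a tail → [7, 9, 11, 13, 14, 15, 22]
26 → extends → [7, 9, 11, 13, 14, 15, 22, 26]
30 → extends → [7, 9, 11, 13, 14, 15, 22, 26, 30]
Nine tails, so the longest strictly increasing subsequence has length 9 (e.g. 7, 9, 11, 13, 14, 18, 22, 26, 30).

9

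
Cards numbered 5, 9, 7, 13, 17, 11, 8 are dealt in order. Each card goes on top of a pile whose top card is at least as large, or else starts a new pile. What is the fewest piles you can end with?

4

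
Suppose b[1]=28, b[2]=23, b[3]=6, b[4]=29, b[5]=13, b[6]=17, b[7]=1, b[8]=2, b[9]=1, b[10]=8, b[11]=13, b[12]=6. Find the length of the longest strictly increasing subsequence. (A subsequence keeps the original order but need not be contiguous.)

Let dp[i] be the length of the longest such subsequence ending at index i:
i:      1  2  3  4  5  6  7  8  9 10 11 12
b[i]:  28 23  6 29 13 17  1  2  1  8 13  6
dp:     1  1  1  2  2  3  1  2  1  3  4  3
Maximum dp value is 4.

4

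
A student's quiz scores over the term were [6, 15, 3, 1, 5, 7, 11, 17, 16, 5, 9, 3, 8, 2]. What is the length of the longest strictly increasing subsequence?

5

Track the smallest tail for each achievable length (strict):
6 → extends → [6]
15 → extends → [6, 15]
3 → replaces 6 → [3, 15]
1 → replaces 3 → [1, 15]
5 → replaces 15 → [1, 5]
7 → extends → [1, 5, 7]
11 → extends → [1, 5, 7, 11]
17 → extends → [1, 5, 7, 11, 17]
16 → replaces 17 → [1, 5, 7, 11, 16]
5 → already a tail → [1, 5, 7, 11, 16]
9 → replaces 11 → [1, 5, 7, 9, 16]
3 → replaces 5 → [1, 3, 7, 9, 16]
8 → replaces 9 → [1, 3, 7, 8, 16]
2 → replaces 3 → [1, 2, 7, 8, 16]
Five tails, so the longest strictly increasing subsequence has length 5 (e.g. 3, 5, 7, 11, 17).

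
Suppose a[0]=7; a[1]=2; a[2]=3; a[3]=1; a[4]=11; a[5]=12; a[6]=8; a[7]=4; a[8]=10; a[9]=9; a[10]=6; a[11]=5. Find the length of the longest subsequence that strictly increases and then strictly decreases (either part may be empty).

8

inc[i] = longest strictly increasing subsequence ending at i; dec[i] = longest strictly decreasing subsequence starting at i:
i:      0  1  2  3  4  5  6  7  8  9 10 11
a[i]:   7  2  3  1 11 12  8  4 10  9  6  5
inc:    1  1  2  1  3  4  3  3  4  4  4  4
dec:    3  2  2  1  5  5  3  1  4  3  2  1
Best peak at i=5 (value 12): inc=4, dec=5, length 4+5−1 = 8.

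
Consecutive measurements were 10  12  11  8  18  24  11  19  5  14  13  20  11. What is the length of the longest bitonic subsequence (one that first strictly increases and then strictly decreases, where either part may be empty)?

8

inc[i] = longest strictly increasing subsequence ending at i; dec[i] = longest strictly decreasing subsequence starting at i:
i:      1  2  3  4  5  6  7  8  9 10 11 12 13
a[i]:  10 12 11  8 18 24 11 19  5 14 13 20 11
inc:    1  2  2  1  3  4  2  4  1  3  3  5  2
dec:    3  4  3  2  4  5  2  4  1  3  2  2  1
Best peak at i=6 (value 24): inc=4, dec=5, length 4+5−1 = 8.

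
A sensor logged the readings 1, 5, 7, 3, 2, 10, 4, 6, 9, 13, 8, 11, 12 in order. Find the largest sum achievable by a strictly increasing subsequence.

46

Let S[i] be the best sum of a strictly increasing subsequence ending at i:
i:      1  2  3  4  5  6  7  8  9 10 11 12 13
a[i]:   1  5  7  3  2 10  4  6  9 13  8 11 12
S:      1  6 13  4  3 23  8 14 23 36 22 34 46
Maximum is 46 (e.g. 1 + 3 + 4 + 6 + 9 + 11 + 12).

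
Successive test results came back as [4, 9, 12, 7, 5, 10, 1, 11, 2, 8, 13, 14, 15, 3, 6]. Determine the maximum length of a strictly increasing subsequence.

7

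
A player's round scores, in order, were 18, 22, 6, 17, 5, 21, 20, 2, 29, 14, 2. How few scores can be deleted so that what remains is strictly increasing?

Fewest deletions = n − (longest strictly increasing subsequence).
i:      1  2  3  4  5  6  7  8  9 10 11
a[i]:  18 22  6 17  5 21 20  2 29 14  2
dp:     1  2  1  2  1  3  3  1  4  2  1
max dp = 4, so deletions = 11 − 4 = 7.

7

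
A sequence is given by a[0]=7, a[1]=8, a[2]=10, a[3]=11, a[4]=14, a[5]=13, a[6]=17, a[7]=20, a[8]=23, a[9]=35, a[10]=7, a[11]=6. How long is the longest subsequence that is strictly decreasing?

4

Let dp[i] be the longest strictly decreasing subsequence ending at i:
i:      0  1  2  3  4  5  6  7  8  9 10 11
a[i]:   7  8 10 11 14 13 17 20 23 35  7  6
dp:     1  1  1  1  1  2  1  1  1  1  3  4
Maximum is 4.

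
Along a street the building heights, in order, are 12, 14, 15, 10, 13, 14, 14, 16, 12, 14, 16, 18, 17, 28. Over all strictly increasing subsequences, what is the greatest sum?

Let S[i] be the best sum of a strictly increasing subsequence ending at i:
i:       1   2   3   4   5   6   7   8   9  10  11  12  13  14
a[i]:   12  14  15  10  13  14  14  16  12  14  16  18  17  28
S:      12  26  41  10  25  39  39  57  22  39  57  75  74 103
Maximum is 103 (e.g. 12 + 14 + 15 + 16 + 18 + 28).

103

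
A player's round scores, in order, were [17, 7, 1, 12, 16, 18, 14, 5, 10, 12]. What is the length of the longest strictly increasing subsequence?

4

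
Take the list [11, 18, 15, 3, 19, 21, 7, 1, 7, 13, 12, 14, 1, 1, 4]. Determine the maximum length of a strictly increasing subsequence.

Track the smallest tail for each achievable length (strict):
11 → extends → [11]
18 → extends → [11, 18]
15 → replaces 18 → [11, 15]
3 → replaces 11 → [3, 15]
19 → extends → [3, 15, 19]
21 → extends → [3, 15, 19, 21]
7 → replaces 15 → [3, 7, 19, 21]
1 → replaces 3 → [1, 7, 19, 21]
7 → already a tail → [1, 7, 19, 21]
13 → replaces 19 → [1, 7, 13, 21]
12 → replaces 13 → [1, 7, 12, 21]
14 → replaces 21 → [1, 7, 12, 14]
1 → already a tail → [1, 7, 12, 14]
1 → already a tail → [1, 7, 12, 14]
4 → replaces 7 → [1, 4, 12, 14]
Four tails, so the longest strictly increasing subsequence has length 4 (e.g. 11, 18, 19, 21).

4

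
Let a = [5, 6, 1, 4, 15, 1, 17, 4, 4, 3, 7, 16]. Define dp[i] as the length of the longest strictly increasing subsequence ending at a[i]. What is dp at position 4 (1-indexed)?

2

dp[i] = 1 + max{dp[j] : j<i, a[j]<a[i]} (or 1 if no such j):
i:      1  2  3  4  5  6  7  8  9 10 11 12
a[i]:   5  6  1  4 15  1 17  4  4  3  7 16
dp:     1  2  1  2  3  1  4  2  2  2  3  4
At index 4 the value is 2.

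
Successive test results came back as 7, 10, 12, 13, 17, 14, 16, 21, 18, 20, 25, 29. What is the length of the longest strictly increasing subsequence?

10

Let dp[i] be the length of the longest such subsequence ending at index i:
i:      1  2  3  4  5  6  7  8  9 10 11 12
a[i]:   7 10 12 13 17 14 16 21 18 20 25 29
dp:     1  2  3  4  5  5  6  7  7  8  9 10
Maximum dp value is 10.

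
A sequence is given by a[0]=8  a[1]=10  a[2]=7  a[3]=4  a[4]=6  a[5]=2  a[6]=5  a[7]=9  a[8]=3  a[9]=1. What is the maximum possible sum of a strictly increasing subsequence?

19

Let S[i] be the best sum of a strictly increasing subsequence ending at i:
i:      0  1  2  3  4  5  6  7  8  9
a[i]:   8 10  7  4  6  2  5  9  3  1
S:      8 18  7  4 10  2  9 19  5  1
Maximum is 19 (e.g. 4 + 6 + 9).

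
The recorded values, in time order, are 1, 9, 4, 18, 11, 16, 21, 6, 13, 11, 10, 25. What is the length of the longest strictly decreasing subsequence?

5

Negate each value so 'decreasing' becomes 'increasing', then run patience tails on the negated sequence:
-1 → extends → [-1]
-9 → replaces -1 → [-9]
-4 → extends → [-9, -4]
-18 → replaces -9 → [-18, -4]
-11 → replaces -4 → [-18, -11]
-16 → replaces -11 → [-18, -16]
-21 → replaces -18 → [-21, -16]
-6 → extends → [-21, -16, -6]
-13 → replaces -6 → [-21, -16, -13]
-11 → extends → [-21, -16, -13, -11]
-10 → extends → [-21, -16, -13, -11, -10]
-25 → replaces -21 → [-25, -16, -13, -11, -10]
Five tails, so the longest strictly decreasing subsequence of the original has length 5.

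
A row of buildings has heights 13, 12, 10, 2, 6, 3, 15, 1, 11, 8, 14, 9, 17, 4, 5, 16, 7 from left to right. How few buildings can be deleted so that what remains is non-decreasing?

Fewest deletions = n − (longest non-decreasing subsequence).
i:      1  2  3  4  5  6  7  8  9 10 11 12 13 14 15 16 17
a[i]:  13 12 10  2  6  3 15  1 11  8 14  9 17  4  5 16  7
dp:     1  1  1  1  2  2  3  1  3  3  4  4  5  3  4  5  5
max dp = 5, so deletions = 17 − 5 = 12.

12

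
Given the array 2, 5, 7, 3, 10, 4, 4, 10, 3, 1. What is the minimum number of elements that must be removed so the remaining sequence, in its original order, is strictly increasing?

Fewest deletions = n − (longest strictly increasing subsequence).
i:      1  2  3  4  5  6  7  8  9 10
a[i]:   2  5  7  3 10  4  4 10  3  1
dp:     1  2  3  2  4  3  3  4  2  1
max dp = 4, so deletions = 10 − 4 = 6.

6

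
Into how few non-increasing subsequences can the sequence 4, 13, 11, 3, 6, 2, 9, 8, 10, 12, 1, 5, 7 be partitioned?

5

Place each on the leftmost legal pile:
4 → new pile 1 (tops now [4])
13 → new pile 2 (tops now [4, 13])
11 → pile 2 (tops now [4, 11])
3 → pile 1 (tops now [3, 11])
6 → pile 2 (tops now [3, 6])
2 → pile 1 (tops now [2, 6])
9 → new pile 3 (tops now [2, 6, 9])
8 → pile 3 (tops now [2, 6, 8])
10 → new pile 4 (tops now [2, 6, 8, 10])
12 → new pile 5 (tops now [2, 6, 8, 10, 12])
1 → pile 1 (tops now [1, 6, 8, 10, 12])
5 → pile 2 (tops now [1, 5, 8, 10, 12])
7 → pile 3 (tops now [1, 5, 7, 10, 12])
Five piles.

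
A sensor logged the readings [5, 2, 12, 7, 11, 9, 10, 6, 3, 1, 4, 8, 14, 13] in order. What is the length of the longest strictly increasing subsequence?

5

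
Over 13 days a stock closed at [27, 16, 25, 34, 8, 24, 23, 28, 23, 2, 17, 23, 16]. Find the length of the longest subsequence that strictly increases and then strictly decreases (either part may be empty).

7

inc[i] = longest strictly increasing subsequence ending at i; dec[i] = longest strictly decreasing subsequence starting at i:
i:      1  2  3  4  5  6  7  8  9 10 11 12 13
a[i]:  27 16 25 34  8 24 23 28 23  2 17 23 16
inc:    1  1  2  3  1  2  2  3  2  1  2  3  2
dec:    6  3  5  5  2  4  3  4  3  1  2  2  1
Best peak at i=4 (value 34): inc=3, dec=5, length 3+5−1 = 7.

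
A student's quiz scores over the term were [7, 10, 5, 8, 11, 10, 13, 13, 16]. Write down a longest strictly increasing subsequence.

Patience tails give the LIS length; then backtrack through the dp parents:
7 → extends → [7]
10 → extends → [7, 10]
5 → replaces 7 → [5, 10]
8 → replaces 10 → [5, 8]
11 → extends → [5, 8, 11]
10 → replaces 11 → [5, 8, 10]
13 → extends → [5, 8, 10, 13]
13 → already a tail → [5, 8, 10, 13]
16 → extends → [5, 8, 10, 13, 16]
Length 5; one witness is 7, 10, 11, 13, 16.

7, 10, 11, 13, 16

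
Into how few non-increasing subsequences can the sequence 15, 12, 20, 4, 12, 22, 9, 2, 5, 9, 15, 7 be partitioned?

Place each on the leftmost legal pile:
15 → new pile 1 (tops now [15])
12 → pile 1 (tops now [12])
20 → new pile 2 (tops now [12, 20])
4 → pile 1 (tops now [4, 20])
12 → pile 2 (tops now [4, 12])
22 → new pile 3 (tops now [4, 12, 22])
9 → pile 2 (tops now [4, 9, 22])
2 → pile 1 (tops now [2, 9, 22])
5 → pile 2 (tops now [2, 5, 22])
9 → pile 3 (tops now [2, 5, 9])
15 → new pile 4 (tops now [2, 5, 9, 15])
7 → pile 3 (tops now [2, 5, 7, 15])
Four piles.

4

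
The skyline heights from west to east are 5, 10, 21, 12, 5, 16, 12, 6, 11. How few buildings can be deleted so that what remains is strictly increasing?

5

Fewest deletions = n − (longest strictly increasing subsequence).
i:      1  2  3  4  5  6  7  8  9
a[i]:   5 10 21 12  5 16 12  6 11
dp:     1  2  3  3  1  4  3  2  3
max dp = 4, so deletions = 9 − 4 = 5.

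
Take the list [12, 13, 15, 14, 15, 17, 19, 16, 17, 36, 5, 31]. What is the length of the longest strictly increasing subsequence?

7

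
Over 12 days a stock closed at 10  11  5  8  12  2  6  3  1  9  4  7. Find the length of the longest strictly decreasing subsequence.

5

Negate each value so 'decreasing' becomes 'increasing', then run patience tails on the negated sequence:
-10 → extends → [-10]
-11 → replaces -10 → [-11]
-5 → extends → [-11, -5]
-8 → replaces -5 → [-11, -8]
-12 → replaces -11 → [-12, -8]
-2 → extends → [-12, -8, -2]
-6 → replaces -2 → [-12, -8, -6]
-3 → extends → [-12, -8, -6, -3]
-1 → extends → [-12, -8, -6, -3, -1]
-9 → replaces -8 → [-12, -9, -6, -3, -1]
-4 → replaces -3 → [-12, -9, -6, -4, -1]
-7 → replaces -6 → [-12, -9, -7, -4, -1]
Five tails, so the longest strictly decreasing subsequence of the original has length 5.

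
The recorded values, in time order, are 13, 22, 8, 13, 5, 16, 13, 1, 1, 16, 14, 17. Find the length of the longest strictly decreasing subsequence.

4

Negate each value so 'decreasing' becomes 'increasing', then run patience tails on the negated sequence:
-13 → extends → [-13]
-22 → replaces -13 → [-22]
-8 → extends → [-22, -8]
-13 → replaces -8 → [-22, -13]
-5 → extends → [-22, -13, -5]
-16 → replaces -13 → [-22, -16, -5]
-13 → replaces -5 → [-22, -16, -13]
-1 → extends → [-22, -16, -13, -1]
-1 → already a tail → [-22, -16, -13, -1]
-16 → already a tail → [-22, -16, -13, -1]
-14 → replaces -13 → [-22, -16, -14, -1]
-17 → replaces -16 → [-22, -17, -14, -1]
Four tails, so the longest strictly decreasing subsequence of the original has length 4.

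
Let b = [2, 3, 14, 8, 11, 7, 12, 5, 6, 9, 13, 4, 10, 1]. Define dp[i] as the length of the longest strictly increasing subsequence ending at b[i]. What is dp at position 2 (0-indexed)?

3

dp[i] = 1 + max{dp[j] : j<i, b[j]<b[i]} (or 1 if no such j):
i:      0  1  2  3  4  5  6  7  8  9 10 11 12 13
b[i]:   2  3 14  8 11  7 12  5  6  9 13  4 10  1
dp:     1  2  3  3  4  3  5  3  4  5  6  3  6  1
At index 2 the value is 3.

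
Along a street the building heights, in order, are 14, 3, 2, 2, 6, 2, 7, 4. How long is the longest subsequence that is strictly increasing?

Track the smallest tail for each achievable length (strict):
14 → extends → [14]
3 → replaces 14 → [3]
2 → replaces 3 → [2]
2 → already a tail → [2]
6 → extends → [2, 6]
2 → already a tail → [2, 6]
7 → extends → [2, 6, 7]
4 → replaces 6 → [2, 4, 7]
Three tails, so the longest strictly increasing subsequence has length 3 (e.g. 3, 6, 7).

3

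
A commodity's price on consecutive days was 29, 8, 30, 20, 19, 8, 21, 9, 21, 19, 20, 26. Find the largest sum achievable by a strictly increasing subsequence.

Let S[i] be the best sum of a strictly increasing subsequence ending at i:
i:      1  2  3  4  5  6  7  8  9 10 11 12
a[i]:  29  8 30 20 19  8 21  9 21 19 20 26
S:     29  8 59 28 27  8 49 17 49 36 56 82
Maximum is 82 (e.g. 8 + 9 + 19 + 20 + 26).

82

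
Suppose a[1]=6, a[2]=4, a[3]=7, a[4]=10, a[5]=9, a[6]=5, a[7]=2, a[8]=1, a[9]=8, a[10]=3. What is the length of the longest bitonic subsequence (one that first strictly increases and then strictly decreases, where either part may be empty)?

7

inc[i] = longest strictly increasing subsequence ending at i; dec[i] = longest strictly decreasing subsequence starting at i:
i:      1  2  3  4  5  6  7  8  9 10
a[i]:   6  4  7 10  9  5  2  1  8  3
inc:    1  1  2  3  3  2  1  1  3  2
dec:    4  3  4  5  4  3  2  1  2  1
Best peak at i=4 (value 10): inc=3, dec=5, length 3+5−1 = 7.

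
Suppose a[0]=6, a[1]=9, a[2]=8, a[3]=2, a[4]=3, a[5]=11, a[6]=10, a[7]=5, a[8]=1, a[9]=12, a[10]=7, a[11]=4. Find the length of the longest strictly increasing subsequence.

Let dp[i] be the length of the longest such subsequence ending at index i:
i:      0  1  2  3  4  5  6  7  8  9 10 11
a[i]:   6  9  8  2  3 11 10  5  1 12  7  4
dp:     1  2  2  1  2  3  3  3  1  4  4  3
Maximum dp value is 4.

4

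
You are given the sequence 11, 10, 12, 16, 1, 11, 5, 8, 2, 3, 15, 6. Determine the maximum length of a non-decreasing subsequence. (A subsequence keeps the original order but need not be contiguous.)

Let dp[i] be the length of the longest such subsequence ending at index i:
i:      1  2  3  4  5  6  7  8  9 10 11 12
a[i]:  11 10 12 16  1 11  5  8  2  3 15  6
dp:     1  1  2  3  1  2  2  3  2  3  4  4
Maximum dp value is 4.

4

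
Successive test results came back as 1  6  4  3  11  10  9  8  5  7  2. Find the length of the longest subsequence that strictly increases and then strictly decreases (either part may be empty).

inc[i] = longest strictly increasing subsequence ending at i; dec[i] = longest strictly decreasing subsequence starting at i:
i:      1  2  3  4  5  6  7  8  9 10 11
a[i]:   1  6  4  3 11 10  9  8  5  7  2
inc:    1  2  2  2  3  3  3  3  3  4  2
dec:    1  4  3  2  6  5  4  3  2  2  1
Best peak at i=5 (value 11): inc=3, dec=6, length 3+6−1 = 8.

8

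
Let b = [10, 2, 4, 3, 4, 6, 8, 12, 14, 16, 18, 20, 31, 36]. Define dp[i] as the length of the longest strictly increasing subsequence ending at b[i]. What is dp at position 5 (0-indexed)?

4

dp[i] = 1 + max{dp[j] : j<i, b[j]<b[i]} (or 1 if no such j):
i:      0  1  2  3  4  5  6  7  8  9 10 11 12 13
b[i]:  10  2  4  3  4  6  8 12 14 16 18 20 31 36
dp:     1  1  2  2  3  4  5  6  7  8  9 10 11 12
At index 5 the value is 4.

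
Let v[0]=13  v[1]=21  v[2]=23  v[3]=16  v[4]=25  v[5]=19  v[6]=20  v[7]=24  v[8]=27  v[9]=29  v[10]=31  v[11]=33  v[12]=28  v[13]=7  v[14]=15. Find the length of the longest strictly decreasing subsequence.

Let dp[i] be the longest strictly decreasing subsequence ending at i:
i:      0  1  2  3  4  5  6  7  8  9 10 11 12 13 14
v[i]:  13 21 23 16 25 19 20 24 27 29 31 33 28  7 15
dp:     1  1  1  2  1  2  2  2  1  1  1  1  2  3  3
Maximum is 3.

3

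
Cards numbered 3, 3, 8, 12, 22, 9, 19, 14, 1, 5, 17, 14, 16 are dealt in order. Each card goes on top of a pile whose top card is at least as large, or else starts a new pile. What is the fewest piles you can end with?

5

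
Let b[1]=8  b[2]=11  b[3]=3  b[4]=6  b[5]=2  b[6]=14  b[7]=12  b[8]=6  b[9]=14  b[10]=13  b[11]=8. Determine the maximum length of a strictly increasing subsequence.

4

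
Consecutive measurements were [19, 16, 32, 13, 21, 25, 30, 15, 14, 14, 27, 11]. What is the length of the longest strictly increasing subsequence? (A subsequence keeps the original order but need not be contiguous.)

Track the smallest tail for each achievable length (strict):
19 → extends → [19]
16 → replaces 19 → [16]
32 → extends → [16, 32]
13 → replaces 16 → [13, 32]
21 → replaces 32 → [13, 21]
25 → extends → [13, 21, 25]
30 → extends → [13, 21, 25, 30]
15 → replaces 21 → [13, 15, 25, 30]
14 → replaces 15 → [13, 14, 25, 30]
14 → already a tail → [13, 14, 25, 30]
27 → replaces 30 → [13, 14, 25, 27]
11 → replaces 13 → [11, 14, 25, 27]
Four tails, so the longest strictly increasing subsequence has length 4 (e.g. 19, 21, 25, 30).

4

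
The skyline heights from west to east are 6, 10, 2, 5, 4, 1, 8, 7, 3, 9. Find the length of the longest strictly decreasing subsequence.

4

Negate each value so 'decreasing' becomes 'increasing', then run patience tails on the negated sequence:
-6 → extends → [-6]
-10 → replaces -6 → [-10]
-2 → extends → [-10, -2]
-5 → replaces -2 → [-10, -5]
-4 → extends → [-10, -5, -4]
-1 → extends → [-10, -5, -4, -1]
-8 → replaces -5 → [-10, -8, -4, -1]
-7 → replaces -4 → [-10, -8, -7, -1]
-3 → replaces -1 → [-10, -8, -7, -3]
-9 → replaces -8 → [-10, -9, -7, -3]
Four tails, so the longest strictly decreasing subsequence of the original has length 4.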